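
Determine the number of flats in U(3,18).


Flats of U(3,18): every subset of size < 3 is a flat, plus E itself.
Count = (18 choose 0) + (18 choose 1) + (18 choose 2) + 1
     = 1 + 18 + 153 + 1
     = 173.

173


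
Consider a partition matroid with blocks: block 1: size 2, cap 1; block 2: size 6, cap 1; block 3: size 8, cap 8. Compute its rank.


Rank of a partition matroid = sum of min(|Si|, ci) for each block.
= min(2,1) + min(6,1) + min(8,8)
= 1 + 1 + 8
= 10.

10


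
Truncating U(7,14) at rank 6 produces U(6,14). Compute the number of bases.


Truncating U(7,14) to rank 6 gives U(6,14).
Bases of U(6,14) are all 6-element subsets of 14 elements.
Number of bases = C(14,6) = 14! / (6! * 8!) = 3003.

3003


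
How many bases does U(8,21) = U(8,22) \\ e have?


Deleting e from U(8,22) gives U(8,21) since n > r.
Bases of U(8,21) = C(21,8) = 21! / (8! * 13!) = 203490.

203490


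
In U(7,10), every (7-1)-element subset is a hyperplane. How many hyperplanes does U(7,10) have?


Hyperplanes of U(7,10) are flats of rank 6.
In a uniform matroid, these are exactly the (6)-element subsets.
Count = C(10,6) = 10! / (6! * 4!) = 210.

210


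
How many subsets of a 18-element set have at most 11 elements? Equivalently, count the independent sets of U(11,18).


Independent sets of U(11,18) are all subsets of size <= 11.
Count = (18 choose 0) + (18 choose 1) + (18 choose 2) + (18 choose 3) + (18 choose 4) + (18 choose 5) + (18 choose 6) + (18 choose 7) + (18 choose 8) + (18 choose 9) + (18 choose 10) + (18 choose 11)
     = 1 + 18 + 153 + 816 + 3060 + 8568 + 18564 + 31824 + 43758 + 48620 + 43758 + 31824
     = 230964.

230964


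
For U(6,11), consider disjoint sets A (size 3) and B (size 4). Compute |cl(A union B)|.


|A union B| = 3 + 4 = 7 (disjoint).
In U(6,11), cl(S) = S if |S| < 6, else cl(S) = E.
Since 7 >= 6, cl(A union B) = E.
|cl(A union B)| = 11.

11


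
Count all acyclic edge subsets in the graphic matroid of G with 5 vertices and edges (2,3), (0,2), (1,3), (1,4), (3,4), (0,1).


An independent set in a graphic matroid is an acyclic edge subset.
G has 5 vertices and 6 edges.
Enumerate all 2^6 = 64 subsets, checking for acyclicity.
Total independent sets = 52.

52


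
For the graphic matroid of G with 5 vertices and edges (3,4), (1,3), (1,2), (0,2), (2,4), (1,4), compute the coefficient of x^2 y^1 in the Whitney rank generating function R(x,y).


R(x,y) = sum over A in 2^E of x^(r(E)-r(A)) * y^(|A|-r(A)).
G has 5 vertices, 6 edges. r(E) = 4.
Enumerate all 2^6 = 64 subsets.
Count subsets with r(E)-r(A)=2 and |A|-r(A)=1: 2.

2


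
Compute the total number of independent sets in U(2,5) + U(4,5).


For a direct sum, |I(M1+M2)| = |I(M1)| * |I(M2)|.
|I(U(2,5))| = sum C(5,k) for k=0..2 = 16.
|I(U(4,5))| = sum C(5,k) for k=0..4 = 31.
Total = 16 * 31 = 496.

496


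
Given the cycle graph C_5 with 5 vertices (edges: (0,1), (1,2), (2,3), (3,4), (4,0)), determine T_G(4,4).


T(C_5; x,y) = x + x^2 + ... + x^(4) + y.
T(4,4) = 4^1 + 4^2 + 4^3 + 4^4 + 4
= 4 + 16 + 64 + 256 + 4
= 344.

344


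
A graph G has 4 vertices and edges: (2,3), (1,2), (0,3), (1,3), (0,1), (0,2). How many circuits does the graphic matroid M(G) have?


A circuit in a graphic matroid = edge set of a simple cycle.
G has 4 vertices and 6 edges.
Enumerating all minimal edge subsets forming cycles...
Total circuits found: 7.

7


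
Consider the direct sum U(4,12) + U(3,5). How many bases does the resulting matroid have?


Bases of a direct sum M1 + M2: |B| = |B(M1)| * |B(M2)|.
|B(U(4,12))| = C(12,4) = 495.
|B(U(3,5))| = C(5,3) = 10.
Total bases = 495 * 10 = 4950.

4950


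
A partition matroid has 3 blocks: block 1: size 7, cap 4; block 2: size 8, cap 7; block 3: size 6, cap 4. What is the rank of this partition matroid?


Rank of a partition matroid = sum of min(|Si|, ci) for each block.
= min(7,4) + min(8,7) + min(6,4)
= 4 + 7 + 4
= 15.

15


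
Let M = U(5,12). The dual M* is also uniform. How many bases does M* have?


The dual of U(r,n) is U(n-r, n) = U(7,12).
Bases of U(7,12) are all (7)-element subsets.
|B(M*)| = C(12,7) = 12! / (7! * 5!) = 792.

792


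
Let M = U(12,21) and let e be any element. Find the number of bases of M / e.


Contracting e from U(12,21) gives U(11,20).
Bases of U(11,20) = (20 choose 11) = 167960.

167960


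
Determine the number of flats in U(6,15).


Flats of U(6,15): every subset of size < 6 is a flat, plus E itself.
Count = C(15,0) + C(15,1) + C(15,2) + C(15,3) + C(15,4) + C(15,5) + 1
     = 1 + 15 + 105 + 455 + 1365 + 3003 + 1
     = 4945.

4945


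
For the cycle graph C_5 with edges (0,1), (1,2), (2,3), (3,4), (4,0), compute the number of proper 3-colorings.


P(C_5, k) = (k-1)^5 + (-1)^5*(k-1).
P(3) = (2)^5 - 2
= 32 - 2 = 30.

30


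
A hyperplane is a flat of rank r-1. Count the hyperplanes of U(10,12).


Hyperplanes of U(10,12) are flats of rank 9.
In a uniform matroid, these are exactly the (9)-element subsets.
Count = (12 choose 9) = 220.

220


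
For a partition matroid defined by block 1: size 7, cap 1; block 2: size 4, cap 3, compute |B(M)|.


A basis picks exactly ci elements from block i.
Number of bases = product of C(|Si|, ci).
= C(7,1) * C(4,3)
= 7 * 4
= 28.

28


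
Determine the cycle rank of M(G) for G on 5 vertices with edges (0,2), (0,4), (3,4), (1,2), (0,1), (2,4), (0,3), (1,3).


Cycle rank (nullity) = |E| - r(M) = |E| - (|V| - c).
|E| = 8, |V| = 5, c = 1.
Nullity = 8 - (5 - 1) = 8 - 4 = 4.

4


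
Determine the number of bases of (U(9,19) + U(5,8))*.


(M1+M2)* = M1* + M2*.
M1* = U(10,19), bases: C(19,10) = 92378.
M2* = U(3,8), bases: C(8,3) = 56.
|B(M*)| = 92378 * 56 = 5173168.

5173168


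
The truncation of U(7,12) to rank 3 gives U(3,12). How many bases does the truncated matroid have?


Truncating U(7,12) to rank 3 gives U(3,12).
Bases of U(3,12) are all 3-element subsets of 12 elements.
Number of bases = (12 choose 3) = 220.

220


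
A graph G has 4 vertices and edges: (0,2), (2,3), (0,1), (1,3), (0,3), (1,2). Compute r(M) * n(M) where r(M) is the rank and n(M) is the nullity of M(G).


r(M) = |V| - c = 4 - 1 = 3.
nullity = |E| - r(M) = 6 - 3 = 3.
Product = 3 * 3 = 9.

9


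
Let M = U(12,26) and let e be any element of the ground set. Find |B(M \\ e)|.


Deleting e from U(12,26) gives U(12,25) since n > r.
Bases of U(12,25) = C(25,12) = 5200300.

5200300


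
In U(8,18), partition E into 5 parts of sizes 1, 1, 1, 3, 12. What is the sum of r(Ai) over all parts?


r(Ai) = min(|Ai|, 8) for each part.
Sum = min(1,8) + min(1,8) + min(1,8) + min(3,8) + min(12,8)
    = 1 + 1 + 1 + 3 + 8
    = 14.

14


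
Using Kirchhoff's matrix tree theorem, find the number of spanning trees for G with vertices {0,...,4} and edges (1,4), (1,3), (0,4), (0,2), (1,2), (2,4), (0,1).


By Kirchhoff's matrix tree theorem, the number of spanning trees equals
the determinant of any cofactor of the Laplacian matrix L.
G has 5 vertices and 7 edges.
Computing the (4 x 4) cofactor determinant gives 16.

16


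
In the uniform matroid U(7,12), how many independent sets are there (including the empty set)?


Independent sets of U(7,12) are all subsets of size <= 7.
Count = C(12,0) + C(12,1) + C(12,2) + C(12,3) + C(12,4) + C(12,5) + C(12,6) + C(12,7)
     = 1 + 12 + 66 + 220 + 495 + 792 + 924 + 792
     = 3302.

3302


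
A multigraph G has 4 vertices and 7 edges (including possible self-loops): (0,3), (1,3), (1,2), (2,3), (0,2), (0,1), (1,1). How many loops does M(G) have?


In a graphic matroid, a loop is a self-loop edge (u,u) with rank 0.
Examining all 7 edges for self-loops...
Self-loops found: (1,1)
Number of loops = 1.

1


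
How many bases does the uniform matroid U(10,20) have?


Bases of U(10,20) are all 10-element subsets of the 20-element ground set.
Number of bases = C(20,10).
C(20,10) = 184756.

184756


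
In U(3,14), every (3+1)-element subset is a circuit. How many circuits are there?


In U(3,14), circuits are the (4)-element subsets.
Any set of 4 elements is dependent, and removing any one element gives
an independent set of size 3, so it is a minimal dependent set.
Number of circuits = C(14,4) = 14! / (4! * 10!) = 1001.

1001


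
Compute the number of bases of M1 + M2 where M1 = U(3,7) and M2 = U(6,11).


Bases of a direct sum M1 + M2: |B| = |B(M1)| * |B(M2)|.
|B(U(3,7))| = C(7,3) = 35.
|B(U(6,11))| = C(11,6) = 462.
Total bases = 35 * 462 = 16170.

16170


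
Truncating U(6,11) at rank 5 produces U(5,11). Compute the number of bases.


Truncating U(6,11) to rank 5 gives U(5,11).
Bases of U(5,11) are all 5-element subsets of 11 elements.
Number of bases = C(11,5) = 11! / (5! * 6!) = 462.

462


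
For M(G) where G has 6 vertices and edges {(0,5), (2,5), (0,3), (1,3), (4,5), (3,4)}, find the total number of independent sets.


An independent set in a graphic matroid is an acyclic edge subset.
G has 6 vertices and 6 edges.
Enumerate all 2^6 = 64 subsets, checking for acyclicity.
Total independent sets = 60.

60


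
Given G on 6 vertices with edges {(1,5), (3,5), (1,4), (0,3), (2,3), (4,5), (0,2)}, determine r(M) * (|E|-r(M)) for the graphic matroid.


r(M) = |V| - c = 6 - 1 = 5.
nullity = |E| - r(M) = 7 - 5 = 2.
Product = 5 * 2 = 10.

10


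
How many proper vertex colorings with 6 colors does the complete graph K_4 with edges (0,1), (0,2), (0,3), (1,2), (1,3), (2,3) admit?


P(K_4, k) = k(k-1)(k-2)...(k-3).
P(6) = (6) * (5) * (4) * (3) = 360.

360


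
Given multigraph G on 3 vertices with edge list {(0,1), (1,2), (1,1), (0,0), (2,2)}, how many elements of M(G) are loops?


In a graphic matroid, a loop is a self-loop edge (u,u) with rank 0.
Examining all 5 edges for self-loops...
Self-loops found: (1,1), (0,0), (2,2)
Number of loops = 3.

3


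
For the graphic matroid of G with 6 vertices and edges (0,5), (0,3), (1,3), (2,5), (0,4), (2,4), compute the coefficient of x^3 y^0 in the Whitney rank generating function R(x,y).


R(x,y) = sum over A in 2^E of x^(r(E)-r(A)) * y^(|A|-r(A)).
G has 6 vertices, 6 edges. r(E) = 5.
Enumerate all 2^6 = 64 subsets.
Count subsets with r(E)-r(A)=3 and |A|-r(A)=0: 15.

15


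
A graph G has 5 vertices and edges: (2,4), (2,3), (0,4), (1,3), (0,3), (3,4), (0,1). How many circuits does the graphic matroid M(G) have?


A circuit in a graphic matroid = edge set of a simple cycle.
G has 5 vertices and 7 edges.
Enumerating all minimal edge subsets forming cycles...
Total circuits found: 6.

6


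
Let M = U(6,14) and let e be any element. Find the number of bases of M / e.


Contracting e from U(6,14) gives U(5,13).
Bases of U(5,13) = C(13,5) = 1287.

1287


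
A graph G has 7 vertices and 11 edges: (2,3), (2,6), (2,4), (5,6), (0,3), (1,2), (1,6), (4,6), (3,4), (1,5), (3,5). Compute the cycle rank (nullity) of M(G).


Cycle rank (nullity) = |E| - r(M) = |E| - (|V| - c).
|E| = 11, |V| = 7, c = 1.
Nullity = 11 - (7 - 1) = 11 - 6 = 5.

5


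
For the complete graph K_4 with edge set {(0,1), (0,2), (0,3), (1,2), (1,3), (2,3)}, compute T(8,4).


T(K_4; x,y) = x^3 + 3x^2 + 4xy + 2x + y^3 + 3y^2 + 2y.
Substituting x=8, y=4:
= 512 + 192 + 128 + 16 + 64 + 48 + 8
= 968.

968


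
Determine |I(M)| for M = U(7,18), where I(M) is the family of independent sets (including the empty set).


Independent sets of U(7,18) are all subsets of size <= 7.
Count = (18 choose 0) + (18 choose 1) + (18 choose 2) + (18 choose 3) + (18 choose 4) + (18 choose 5) + (18 choose 6) + (18 choose 7)
     = 1 + 18 + 153 + 816 + 3060 + 8568 + 18564 + 31824
     = 63004.

63004


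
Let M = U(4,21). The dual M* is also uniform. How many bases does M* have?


The dual of U(r,n) is U(n-r, n) = U(17,21).
Bases of U(17,21) are all (17)-element subsets.
|B(M*)| = (21 choose 17) = 5985.

5985


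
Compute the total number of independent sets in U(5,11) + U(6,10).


For a direct sum, |I(M1+M2)| = |I(M1)| * |I(M2)|.
|I(U(5,11))| = sum C(11,k) for k=0..5 = 1024.
|I(U(6,10))| = sum C(10,k) for k=0..6 = 848.
Total = 1024 * 848 = 868352.

868352


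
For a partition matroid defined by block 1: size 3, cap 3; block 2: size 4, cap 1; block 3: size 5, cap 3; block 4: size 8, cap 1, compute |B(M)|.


A basis picks exactly ci elements from block i.
Number of bases = product of C(|Si|, ci).
= C(3,3) * C(4,1) * C(5,3) * C(8,1)
= 1 * 4 * 10 * 8
= 320.

320


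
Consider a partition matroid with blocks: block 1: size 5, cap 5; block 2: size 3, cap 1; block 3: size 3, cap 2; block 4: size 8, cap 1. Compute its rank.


Rank of a partition matroid = sum of min(|Si|, ci) for each block.
= min(5,5) + min(3,1) + min(3,2) + min(8,1)
= 5 + 1 + 2 + 1
= 9.

9


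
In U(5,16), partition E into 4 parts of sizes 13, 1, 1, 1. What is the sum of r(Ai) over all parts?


r(Ai) = min(|Ai|, 5) for each part.
Sum = min(13,5) + min(1,5) + min(1,5) + min(1,5)
    = 5 + 1 + 1 + 1
    = 8.

8


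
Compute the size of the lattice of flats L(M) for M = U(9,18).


Flats of U(9,18): every subset of size < 9 is a flat, plus E itself.
Count = C(18,0) + C(18,1) + C(18,2) + C(18,3) + C(18,4) + C(18,5) + C(18,6) + C(18,7) + C(18,8) + 1
     = 1 + 18 + 153 + 816 + 3060 + 8568 + 18564 + 31824 + 43758 + 1
     = 106763.

106763


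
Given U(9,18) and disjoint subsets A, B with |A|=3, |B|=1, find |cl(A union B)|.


|A union B| = 3 + 1 = 4 (disjoint).
In U(9,18), cl(S) = S if |S| < 9, else cl(S) = E.
Since 4 < 9, cl(A union B) = A union B.
|cl(A union B)| = 4.

4


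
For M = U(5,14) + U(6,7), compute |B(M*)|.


(M1+M2)* = M1* + M2*.
M1* = U(9,14), bases: C(14,9) = 2002.
M2* = U(1,7), bases: C(7,1) = 7.
|B(M*)| = 2002 * 7 = 14014.

14014


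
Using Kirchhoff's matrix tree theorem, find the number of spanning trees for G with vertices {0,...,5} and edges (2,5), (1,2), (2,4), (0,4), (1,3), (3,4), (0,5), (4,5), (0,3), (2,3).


By Kirchhoff's matrix tree theorem, the number of spanning trees equals
the determinant of any cofactor of the Laplacian matrix L.
G has 6 vertices and 10 edges.
Computing the (5 x 5) cofactor determinant gives 114.

114


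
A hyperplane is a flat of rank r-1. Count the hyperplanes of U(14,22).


Hyperplanes of U(14,22) are flats of rank 13.
In a uniform matroid, these are exactly the (13)-element subsets.
Count = C(22,13) = 22! / (13! * 9!) = 497420.

497420


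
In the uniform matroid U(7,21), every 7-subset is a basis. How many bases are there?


Bases of U(7,21) are all 7-element subsets of the 21-element ground set.
Number of bases = C(21,7).
C(21,7) = 116280.

116280


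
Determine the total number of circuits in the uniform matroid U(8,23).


In U(8,23), circuits are the (9)-element subsets.
Any set of 9 elements is dependent, and removing any one element gives
an independent set of size 8, so it is a minimal dependent set.
Number of circuits = C(23,9) = 817190.

817190


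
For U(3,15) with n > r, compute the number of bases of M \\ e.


Deleting e from U(3,15) gives U(3,14) since n > r.
Bases of U(3,14) = (14 choose 3) = 364.

364


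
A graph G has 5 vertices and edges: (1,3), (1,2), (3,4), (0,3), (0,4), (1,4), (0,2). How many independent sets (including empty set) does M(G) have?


An independent set in a graphic matroid is an acyclic edge subset.
G has 5 vertices and 7 edges.
Enumerate all 2^7 = 128 subsets, checking for acyclicity.
Total independent sets = 86.

86


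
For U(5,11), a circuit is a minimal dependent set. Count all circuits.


In U(5,11), circuits are the (6)-element subsets.
Any set of 6 elements is dependent, and removing any one element gives
an independent set of size 5, so it is a minimal dependent set.
Number of circuits = C(11,6) = 462.

462


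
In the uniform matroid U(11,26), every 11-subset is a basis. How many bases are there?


Bases of U(11,26) are all 11-element subsets of the 26-element ground set.
Number of bases = C(26,11).
C(26,11) = 7726160.

7726160


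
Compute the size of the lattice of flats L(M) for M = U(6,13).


Flats of U(6,13): every subset of size < 6 is a flat, plus E itself.
Count = C(13,0) + C(13,1) + C(13,2) + C(13,3) + C(13,4) + C(13,5) + 1
     = 1 + 13 + 78 + 286 + 715 + 1287 + 1
     = 2381.

2381


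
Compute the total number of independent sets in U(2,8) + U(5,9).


For a direct sum, |I(M1+M2)| = |I(M1)| * |I(M2)|.
|I(U(2,8))| = sum C(8,k) for k=0..2 = 37.
|I(U(5,9))| = sum C(9,k) for k=0..5 = 382.
Total = 37 * 382 = 14134.

14134


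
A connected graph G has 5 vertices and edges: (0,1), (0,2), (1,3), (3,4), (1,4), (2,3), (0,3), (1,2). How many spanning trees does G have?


By Kirchhoff's matrix tree theorem, the number of spanning trees equals
the determinant of any cofactor of the Laplacian matrix L.
G has 5 vertices and 8 edges.
Computing the (4 x 4) cofactor determinant gives 40.

40


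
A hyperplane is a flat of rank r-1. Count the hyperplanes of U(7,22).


Hyperplanes of U(7,22) are flats of rank 6.
In a uniform matroid, these are exactly the (6)-element subsets.
Count = C(22,6) = 74613.

74613


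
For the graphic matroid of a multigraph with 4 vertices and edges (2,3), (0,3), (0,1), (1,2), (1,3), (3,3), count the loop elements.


In a graphic matroid, a loop is a self-loop edge (u,u) with rank 0.
Examining all 6 edges for self-loops...
Self-loops found: (3,3)
Number of loops = 1.

1


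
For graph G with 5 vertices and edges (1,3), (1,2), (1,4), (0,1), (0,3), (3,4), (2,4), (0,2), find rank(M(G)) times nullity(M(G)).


r(M) = |V| - c = 5 - 1 = 4.
nullity = |E| - r(M) = 8 - 4 = 4.
Product = 4 * 4 = 16.

16


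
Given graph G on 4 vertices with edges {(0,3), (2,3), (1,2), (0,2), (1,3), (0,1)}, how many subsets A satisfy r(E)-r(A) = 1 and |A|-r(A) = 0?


R(x,y) = sum over A in 2^E of x^(r(E)-r(A)) * y^(|A|-r(A)).
G has 4 vertices, 6 edges. r(E) = 3.
Enumerate all 2^6 = 64 subsets.
Count subsets with r(E)-r(A)=1 and |A|-r(A)=0: 15.

15


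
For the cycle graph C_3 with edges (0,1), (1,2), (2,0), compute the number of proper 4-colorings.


P(C_3, k) = (k-1)^3 + (-1)^3*(k-1).
P(4) = (3)^3 - 3
= 27 - 3 = 24.

24


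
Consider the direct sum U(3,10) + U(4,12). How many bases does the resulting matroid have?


Bases of a direct sum M1 + M2: |B| = |B(M1)| * |B(M2)|.
|B(U(3,10))| = C(10,3) = 120.
|B(U(4,12))| = C(12,4) = 495.
Total bases = 120 * 495 = 59400.

59400


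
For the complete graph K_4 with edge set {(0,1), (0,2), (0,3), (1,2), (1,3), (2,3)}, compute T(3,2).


T(K_4; x,y) = x^3 + 3x^2 + 4xy + 2x + y^3 + 3y^2 + 2y.
Substituting x=3, y=2:
= 27 + 27 + 24 + 6 + 8 + 12 + 4
= 108.

108


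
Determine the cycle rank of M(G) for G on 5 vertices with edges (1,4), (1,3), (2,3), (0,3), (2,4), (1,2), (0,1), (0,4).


Cycle rank (nullity) = |E| - r(M) = |E| - (|V| - c).
|E| = 8, |V| = 5, c = 1.
Nullity = 8 - (5 - 1) = 8 - 4 = 4.

4


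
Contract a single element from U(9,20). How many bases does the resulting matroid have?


Contracting e from U(9,20) gives U(8,19).
Bases of U(8,19) = C(19,8) = 19! / (8! * 11!) = 75582.

75582


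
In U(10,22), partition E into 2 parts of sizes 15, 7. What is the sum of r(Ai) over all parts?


r(Ai) = min(|Ai|, 10) for each part.
Sum = min(15,10) + min(7,10)
    = 10 + 7
    = 17.

17


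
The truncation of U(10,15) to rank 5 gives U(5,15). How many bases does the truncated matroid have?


Truncating U(10,15) to rank 5 gives U(5,15).
Bases of U(5,15) are all 5-element subsets of 15 elements.
Number of bases = C(15,5) = 3003.

3003


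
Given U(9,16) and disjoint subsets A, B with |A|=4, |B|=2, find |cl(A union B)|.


|A union B| = 4 + 2 = 6 (disjoint).
In U(9,16), cl(S) = S if |S| < 9, else cl(S) = E.
Since 6 < 9, cl(A union B) = A union B.
|cl(A union B)| = 6.

6


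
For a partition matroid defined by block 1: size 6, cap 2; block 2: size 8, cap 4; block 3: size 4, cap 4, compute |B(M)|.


A basis picks exactly ci elements from block i.
Number of bases = product of C(|Si|, ci).
= C(6,2) * C(8,4) * C(4,4)
= 15 * 70 * 1
= 1050.

1050


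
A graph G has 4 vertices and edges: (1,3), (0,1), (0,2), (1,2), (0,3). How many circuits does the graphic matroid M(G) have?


A circuit in a graphic matroid = edge set of a simple cycle.
G has 4 vertices and 5 edges.
Enumerating all minimal edge subsets forming cycles...
Total circuits found: 3.

3


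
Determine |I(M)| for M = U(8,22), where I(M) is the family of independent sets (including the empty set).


Independent sets of U(8,22) are all subsets of size <= 8.
Count = C(22,0) + C(22,1) + C(22,2) + C(22,3) + C(22,4) + C(22,5) + C(22,6) + C(22,7) + C(22,8)
     = 1 + 22 + 231 + 1540 + 7315 + 26334 + 74613 + 170544 + 319770
     = 600370.

600370


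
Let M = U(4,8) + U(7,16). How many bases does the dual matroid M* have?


(M1+M2)* = M1* + M2*.
M1* = U(4,8), bases: C(8,4) = 70.
M2* = U(9,16), bases: C(16,9) = 11440.
|B(M*)| = 70 * 11440 = 800800.

800800


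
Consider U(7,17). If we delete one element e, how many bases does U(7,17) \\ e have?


Deleting e from U(7,17) gives U(7,16) since n > r.
Bases of U(7,16) = (16 choose 7) = 11440.

11440


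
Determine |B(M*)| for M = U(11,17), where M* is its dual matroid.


The dual of U(r,n) is U(n-r, n) = U(6,17).
Bases of U(6,17) are all (6)-element subsets.
|B(M*)| = C(17,6) = 12376.

12376


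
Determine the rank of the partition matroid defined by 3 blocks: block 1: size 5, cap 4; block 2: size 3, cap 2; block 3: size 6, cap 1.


Rank of a partition matroid = sum of min(|Si|, ci) for each block.
= min(5,4) + min(3,2) + min(6,1)
= 4 + 2 + 1
= 7.

7


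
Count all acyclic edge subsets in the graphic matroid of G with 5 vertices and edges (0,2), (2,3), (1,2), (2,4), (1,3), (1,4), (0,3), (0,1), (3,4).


An independent set in a graphic matroid is an acyclic edge subset.
G has 5 vertices and 9 edges.
Enumerate all 2^9 = 512 subsets, checking for acyclicity.
Total independent sets = 198.

198


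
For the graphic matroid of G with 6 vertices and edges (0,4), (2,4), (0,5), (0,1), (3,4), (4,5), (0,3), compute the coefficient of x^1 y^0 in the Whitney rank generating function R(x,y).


R(x,y) = sum over A in 2^E of x^(r(E)-r(A)) * y^(|A|-r(A)).
G has 6 vertices, 7 edges. r(E) = 5.
Enumerate all 2^7 = 128 subsets.
Count subsets with r(E)-r(A)=1 and |A|-r(A)=0: 26.

26


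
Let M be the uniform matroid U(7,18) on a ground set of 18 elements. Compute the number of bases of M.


Bases of U(7,18) are all 7-element subsets of the 18-element ground set.
Number of bases = C(18,7).
(18 choose 7) = 31824.

31824


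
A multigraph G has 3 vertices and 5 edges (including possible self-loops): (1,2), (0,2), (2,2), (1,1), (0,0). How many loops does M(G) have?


In a graphic matroid, a loop is a self-loop edge (u,u) with rank 0.
Examining all 5 edges for self-loops...
Self-loops found: (2,2), (1,1), (0,0)
Number of loops = 3.

3


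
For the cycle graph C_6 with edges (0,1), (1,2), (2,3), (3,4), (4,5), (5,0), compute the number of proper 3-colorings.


P(C_6, k) = (k-1)^6 + (-1)^6*(k-1).
P(3) = (2)^6 + 2
= 64 + 2 = 66.

66


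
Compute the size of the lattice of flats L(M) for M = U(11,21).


Flats of U(11,21): every subset of size < 11 is a flat, plus E itself.
Count = C(21,0) + C(21,1) + C(21,2) + C(21,3) + C(21,4) + C(21,5) + C(21,6) + C(21,7) + C(21,8) + C(21,9) + C(21,10) + 1
     = 1 + 21 + 210 + 1330 + 5985 + 20349 + 54264 + 116280 + 203490 + 293930 + 352716 + 1
     = 1048577.

1048577


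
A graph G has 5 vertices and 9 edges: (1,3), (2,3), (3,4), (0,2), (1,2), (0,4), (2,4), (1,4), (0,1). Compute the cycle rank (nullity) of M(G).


Cycle rank (nullity) = |E| - r(M) = |E| - (|V| - c).
|E| = 9, |V| = 5, c = 1.
Nullity = 9 - (5 - 1) = 9 - 4 = 5.

5


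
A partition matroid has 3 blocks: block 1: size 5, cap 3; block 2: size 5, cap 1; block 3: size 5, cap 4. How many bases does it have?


A basis picks exactly ci elements from block i.
Number of bases = product of C(|Si|, ci).
= C(5,3) * C(5,1) * C(5,4)
= 10 * 5 * 5
= 250.

250


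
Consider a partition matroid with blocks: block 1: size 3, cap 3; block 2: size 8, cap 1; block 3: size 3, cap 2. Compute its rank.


Rank of a partition matroid = sum of min(|Si|, ci) for each block.
= min(3,3) + min(8,1) + min(3,2)
= 3 + 1 + 2
= 6.

6


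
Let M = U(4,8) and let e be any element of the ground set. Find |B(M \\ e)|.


Deleting e from U(4,8) gives U(4,7) since n > r.
Bases of U(4,7) = C(7,4) = 7! / (4! * 3!) = 35.

35


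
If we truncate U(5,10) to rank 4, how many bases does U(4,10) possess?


Truncating U(5,10) to rank 4 gives U(4,10).
Bases of U(4,10) are all 4-element subsets of 10 elements.
Number of bases = C(10,4) = 10! / (4! * 6!) = 210.

210


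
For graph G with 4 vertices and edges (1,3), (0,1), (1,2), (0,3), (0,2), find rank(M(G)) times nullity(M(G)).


r(M) = |V| - c = 4 - 1 = 3.
nullity = |E| - r(M) = 5 - 3 = 2.
Product = 3 * 2 = 6.

6


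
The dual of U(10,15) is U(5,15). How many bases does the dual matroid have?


The dual of U(r,n) is U(n-r, n) = U(5,15).
Bases of U(5,15) are all (5)-element subsets.
|B(M*)| = C(15,5) = 15! / (5! * 10!) = 3003.

3003


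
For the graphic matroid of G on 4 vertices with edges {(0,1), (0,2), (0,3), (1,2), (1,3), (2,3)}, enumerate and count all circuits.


A circuit in a graphic matroid = edge set of a simple cycle.
G has 4 vertices and 6 edges.
Enumerating all minimal edge subsets forming cycles...
Total circuits found: 7.

7


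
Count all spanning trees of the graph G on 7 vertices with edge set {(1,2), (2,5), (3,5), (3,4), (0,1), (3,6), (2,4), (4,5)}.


By Kirchhoff's matrix tree theorem, the number of spanning trees equals
the determinant of any cofactor of the Laplacian matrix L.
G has 7 vertices and 8 edges.
Computing the (6 x 6) cofactor determinant gives 8.

8


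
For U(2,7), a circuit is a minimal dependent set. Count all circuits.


In U(2,7), circuits are the (3)-element subsets.
Any set of 3 elements is dependent, and removing any one element gives
an independent set of size 2, so it is a minimal dependent set.
Number of circuits = C(7,3) = (7 * 6 * 5) / (1 * 2 * 3) = 35.

35


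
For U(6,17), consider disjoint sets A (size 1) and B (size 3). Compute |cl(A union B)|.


|A union B| = 1 + 3 = 4 (disjoint).
In U(6,17), cl(S) = S if |S| < 6, else cl(S) = E.
Since 4 < 6, cl(A union B) = A union B.
|cl(A union B)| = 4.

4


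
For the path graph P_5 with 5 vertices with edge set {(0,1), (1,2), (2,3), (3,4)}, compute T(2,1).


A path on 5 vertices is a tree with 4 edges.
T(x,y) = x^(4) for any tree.
T(2,1) = 2^4 = 16.

16


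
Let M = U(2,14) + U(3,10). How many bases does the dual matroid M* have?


(M1+M2)* = M1* + M2*.
M1* = U(12,14), bases: C(14,12) = 91.
M2* = U(7,10), bases: C(10,7) = 120.
|B(M*)| = 91 * 120 = 10920.

10920


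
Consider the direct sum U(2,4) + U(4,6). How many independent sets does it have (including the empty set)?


For a direct sum, |I(M1+M2)| = |I(M1)| * |I(M2)|.
|I(U(2,4))| = sum C(4,k) for k=0..2 = 11.
|I(U(4,6))| = sum C(6,k) for k=0..4 = 57.
Total = 11 * 57 = 627.

627


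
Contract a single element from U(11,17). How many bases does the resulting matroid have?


Contracting e from U(11,17) gives U(10,16).
Bases of U(10,16) = C(16,10) = 8008.

8008


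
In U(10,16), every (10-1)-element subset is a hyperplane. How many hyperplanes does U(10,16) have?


Hyperplanes of U(10,16) are flats of rank 9.
In a uniform matroid, these are exactly the (9)-element subsets.
Count = C(16,9) = 16! / (9! * 7!) = 11440.

11440


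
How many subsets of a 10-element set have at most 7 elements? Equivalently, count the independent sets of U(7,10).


Independent sets of U(7,10) are all subsets of size <= 7.
Count = (10 choose 0) + (10 choose 1) + (10 choose 2) + (10 choose 3) + (10 choose 4) + (10 choose 5) + (10 choose 6) + (10 choose 7)
     = 1 + 10 + 45 + 120 + 210 + 252 + 210 + 120
     = 968.

968


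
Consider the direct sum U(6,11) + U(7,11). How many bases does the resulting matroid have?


Bases of a direct sum M1 + M2: |B| = |B(M1)| * |B(M2)|.
|B(U(6,11))| = C(11,6) = 462.
|B(U(7,11))| = C(11,7) = 330.
Total bases = 462 * 330 = 152460.

152460


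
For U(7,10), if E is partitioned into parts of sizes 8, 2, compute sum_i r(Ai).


r(Ai) = min(|Ai|, 7) for each part.
Sum = min(8,7) + min(2,7)
    = 7 + 2
    = 9.

9


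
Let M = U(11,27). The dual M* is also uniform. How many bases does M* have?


The dual of U(r,n) is U(n-r, n) = U(16,27).
Bases of U(16,27) are all (16)-element subsets.
|B(M*)| = (27 choose 16) = 13037895.

13037895


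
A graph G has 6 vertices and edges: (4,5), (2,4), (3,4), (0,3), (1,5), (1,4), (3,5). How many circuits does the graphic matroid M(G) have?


A circuit in a graphic matroid = edge set of a simple cycle.
G has 6 vertices and 7 edges.
Enumerating all minimal edge subsets forming cycles...
Total circuits found: 3.

3


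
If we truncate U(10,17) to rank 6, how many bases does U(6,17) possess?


Truncating U(10,17) to rank 6 gives U(6,17).
Bases of U(6,17) are all 6-element subsets of 17 elements.
Number of bases = (17 choose 6) = 12376.

12376


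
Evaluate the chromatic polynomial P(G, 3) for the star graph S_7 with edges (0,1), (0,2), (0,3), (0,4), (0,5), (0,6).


P(tree, k) = k * (k-1)^(6) for any tree on 7 vertices.
P(3) = 3 * 2^6 = 3 * 64 = 192.

192


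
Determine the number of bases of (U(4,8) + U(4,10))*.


(M1+M2)* = M1* + M2*.
M1* = U(4,8), bases: C(8,4) = 70.
M2* = U(6,10), bases: C(10,6) = 210.
|B(M*)| = 70 * 210 = 14700.

14700


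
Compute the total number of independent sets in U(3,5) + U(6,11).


For a direct sum, |I(M1+M2)| = |I(M1)| * |I(M2)|.
|I(U(3,5))| = sum C(5,k) for k=0..3 = 26.
|I(U(6,11))| = sum C(11,k) for k=0..6 = 1486.
Total = 26 * 1486 = 38636.

38636


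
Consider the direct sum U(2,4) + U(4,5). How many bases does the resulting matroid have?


Bases of a direct sum M1 + M2: |B| = |B(M1)| * |B(M2)|.
|B(U(2,4))| = C(4,2) = 6.
|B(U(4,5))| = C(5,4) = 5.
Total bases = 6 * 5 = 30.

30


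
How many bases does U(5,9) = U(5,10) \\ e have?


Deleting e from U(5,10) gives U(5,9) since n > r.
Bases of U(5,9) = C(9,5) = 126.

126


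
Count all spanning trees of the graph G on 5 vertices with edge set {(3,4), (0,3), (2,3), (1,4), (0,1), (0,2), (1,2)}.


By Kirchhoff's matrix tree theorem, the number of spanning trees equals
the determinant of any cofactor of the Laplacian matrix L.
G has 5 vertices and 7 edges.
Computing the (4 x 4) cofactor determinant gives 24.

24


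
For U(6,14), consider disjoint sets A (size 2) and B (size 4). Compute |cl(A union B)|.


|A union B| = 2 + 4 = 6 (disjoint).
In U(6,14), cl(S) = S if |S| < 6, else cl(S) = E.
Since 6 >= 6, cl(A union B) = E.
|cl(A union B)| = 14.

14


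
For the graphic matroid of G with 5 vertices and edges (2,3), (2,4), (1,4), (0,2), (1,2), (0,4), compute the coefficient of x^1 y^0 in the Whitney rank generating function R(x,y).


R(x,y) = sum over A in 2^E of x^(r(E)-r(A)) * y^(|A|-r(A)).
G has 5 vertices, 6 edges. r(E) = 4.
Enumerate all 2^6 = 64 subsets.
Count subsets with r(E)-r(A)=1 and |A|-r(A)=0: 18.

18


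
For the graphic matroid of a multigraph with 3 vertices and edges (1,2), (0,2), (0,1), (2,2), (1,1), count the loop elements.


In a graphic matroid, a loop is a self-loop edge (u,u) with rank 0.
Examining all 5 edges for self-loops...
Self-loops found: (2,2), (1,1)
Number of loops = 2.

2


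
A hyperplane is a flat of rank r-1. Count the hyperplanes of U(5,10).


Hyperplanes of U(5,10) are flats of rank 4.
In a uniform matroid, these are exactly the (4)-element subsets.
Count = C(10,4) = (10 * 9 * 8 * 7) / (1 * 2 * 3 * 4) = 210.

210


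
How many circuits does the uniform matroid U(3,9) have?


In U(3,9), circuits are the (4)-element subsets.
Any set of 4 elements is dependent, and removing any one element gives
an independent set of size 3, so it is a minimal dependent set.
Number of circuits = C(9,4) = (9 * 8 * 7 * 6) / (1 * 2 * 3 * 4) = 126.

126


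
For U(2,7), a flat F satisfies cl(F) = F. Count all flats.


Flats of U(2,7): every subset of size < 2 is a flat, plus E itself.
Count = C(7,0) + C(7,1) + 1
     = 1 + 7 + 1
     = 9.

9


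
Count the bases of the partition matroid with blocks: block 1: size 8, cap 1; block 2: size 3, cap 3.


A basis picks exactly ci elements from block i.
Number of bases = product of C(|Si|, ci).
= C(8,1) * C(3,3)
= 8 * 1
= 8.

8


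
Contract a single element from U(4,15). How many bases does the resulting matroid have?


Contracting e from U(4,15) gives U(3,14).
Bases of U(3,14) = (14 choose 3) = 364.

364


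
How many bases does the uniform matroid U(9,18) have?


Bases of U(9,18) are all 9-element subsets of the 18-element ground set.
Number of bases = C(18,9).
(18 choose 9) = 48620.

48620


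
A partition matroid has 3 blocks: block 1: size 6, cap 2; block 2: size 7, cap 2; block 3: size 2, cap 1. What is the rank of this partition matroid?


Rank of a partition matroid = sum of min(|Si|, ci) for each block.
= min(6,2) + min(7,2) + min(2,1)
= 2 + 2 + 1
= 5.

5


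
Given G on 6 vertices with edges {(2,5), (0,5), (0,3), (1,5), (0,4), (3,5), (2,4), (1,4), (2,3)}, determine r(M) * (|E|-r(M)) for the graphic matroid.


r(M) = |V| - c = 6 - 1 = 5.
nullity = |E| - r(M) = 9 - 5 = 4.
Product = 5 * 4 = 20.

20


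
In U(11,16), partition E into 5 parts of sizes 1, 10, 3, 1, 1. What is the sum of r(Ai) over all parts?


r(Ai) = min(|Ai|, 11) for each part.
Sum = min(1,11) + min(10,11) + min(3,11) + min(1,11) + min(1,11)
    = 1 + 10 + 3 + 1 + 1
    = 16.

16


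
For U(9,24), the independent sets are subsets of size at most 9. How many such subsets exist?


Independent sets of U(9,24) are all subsets of size <= 9.
Count = (24 choose 0) + (24 choose 1) + (24 choose 2) + (24 choose 3) + (24 choose 4) + (24 choose 5) + (24 choose 6) + (24 choose 7) + (24 choose 8) + (24 choose 9)
     = 1 + 24 + 276 + 2024 + 10626 + 42504 + 134596 + 346104 + 735471 + 1307504
     = 2579130.

2579130


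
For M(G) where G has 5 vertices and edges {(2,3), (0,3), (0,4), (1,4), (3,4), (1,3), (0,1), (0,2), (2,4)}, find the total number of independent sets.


An independent set in a graphic matroid is an acyclic edge subset.
G has 5 vertices and 9 edges.
Enumerate all 2^9 = 512 subsets, checking for acyclicity.
Total independent sets = 198.

198


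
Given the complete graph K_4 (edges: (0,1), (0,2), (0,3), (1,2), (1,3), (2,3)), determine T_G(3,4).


T(K_4; x,y) = x^3 + 3x^2 + 4xy + 2x + y^3 + 3y^2 + 2y.
Substituting x=3, y=4:
= 27 + 27 + 48 + 6 + 64 + 48 + 8
= 228.

228


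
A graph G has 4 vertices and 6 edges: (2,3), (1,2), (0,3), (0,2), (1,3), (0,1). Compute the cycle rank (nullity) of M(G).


Cycle rank (nullity) = |E| - r(M) = |E| - (|V| - c).
|E| = 6, |V| = 4, c = 1.
Nullity = 6 - (4 - 1) = 6 - 3 = 3.

3


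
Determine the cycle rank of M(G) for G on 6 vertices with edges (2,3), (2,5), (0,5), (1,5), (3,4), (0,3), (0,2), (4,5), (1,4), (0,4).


Cycle rank (nullity) = |E| - r(M) = |E| - (|V| - c).
|E| = 10, |V| = 6, c = 1.
Nullity = 10 - (6 - 1) = 10 - 5 = 5.

5


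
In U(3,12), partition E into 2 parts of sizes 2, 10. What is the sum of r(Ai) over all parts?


r(Ai) = min(|Ai|, 3) for each part.
Sum = min(2,3) + min(10,3)
    = 2 + 3
    = 5.

5


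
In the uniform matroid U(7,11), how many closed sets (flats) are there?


Flats of U(7,11): every subset of size < 7 is a flat, plus E itself.
Count = C(11,0) + C(11,1) + C(11,2) + C(11,3) + C(11,4) + C(11,5) + C(11,6) + 1
     = 1 + 11 + 55 + 165 + 330 + 462 + 462 + 1
     = 1487.

1487


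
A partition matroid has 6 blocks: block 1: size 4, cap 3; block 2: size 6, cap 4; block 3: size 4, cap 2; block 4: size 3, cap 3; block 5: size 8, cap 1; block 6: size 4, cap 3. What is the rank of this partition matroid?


Rank of a partition matroid = sum of min(|Si|, ci) for each block.
= min(4,3) + min(6,4) + min(4,2) + min(3,3) + min(8,1) + min(4,3)
= 3 + 4 + 2 + 3 + 1 + 3
= 16.

16


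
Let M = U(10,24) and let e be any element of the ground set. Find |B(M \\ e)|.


Deleting e from U(10,24) gives U(10,23) since n > r.
Bases of U(10,23) = C(23,10) = 23! / (10! * 13!) = 1144066.

1144066


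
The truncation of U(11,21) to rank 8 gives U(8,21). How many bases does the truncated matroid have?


Truncating U(11,21) to rank 8 gives U(8,21).
Bases of U(8,21) are all 8-element subsets of 21 elements.
Number of bases = C(21,8) = 21! / (8! * 13!) = 203490.

203490


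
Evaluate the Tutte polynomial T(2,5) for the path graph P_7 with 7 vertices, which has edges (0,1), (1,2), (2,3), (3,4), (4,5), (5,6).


A path on 7 vertices is a tree with 6 edges.
T(x,y) = x^(6) for any tree.
T(2,5) = 2^6 = 64.

64


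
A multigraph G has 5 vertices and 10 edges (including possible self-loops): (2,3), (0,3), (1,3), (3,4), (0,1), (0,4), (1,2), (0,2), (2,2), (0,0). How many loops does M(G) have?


In a graphic matroid, a loop is a self-loop edge (u,u) with rank 0.
Examining all 10 edges for self-loops...
Self-loops found: (2,2), (0,0)
Number of loops = 2.

2


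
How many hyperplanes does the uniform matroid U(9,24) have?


Hyperplanes of U(9,24) are flats of rank 8.
In a uniform matroid, these are exactly the (8)-element subsets.
Count = (24 choose 8) = 735471.

735471


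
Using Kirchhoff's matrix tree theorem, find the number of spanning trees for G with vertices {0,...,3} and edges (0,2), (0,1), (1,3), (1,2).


By Kirchhoff's matrix tree theorem, the number of spanning trees equals
the determinant of any cofactor of the Laplacian matrix L.
G has 4 vertices and 4 edges.
Computing the (3 x 3) cofactor determinant gives 3.

3


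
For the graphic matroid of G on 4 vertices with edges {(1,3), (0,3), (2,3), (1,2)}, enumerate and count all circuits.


A circuit in a graphic matroid = edge set of a simple cycle.
G has 4 vertices and 4 edges.
Enumerating all minimal edge subsets forming cycles...
Total circuits found: 1.

1


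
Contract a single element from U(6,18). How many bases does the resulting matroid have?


Contracting e from U(6,18) gives U(5,17).
Bases of U(5,17) = C(17,5) = 6188.

6188


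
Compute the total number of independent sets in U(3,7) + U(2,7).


For a direct sum, |I(M1+M2)| = |I(M1)| * |I(M2)|.
|I(U(3,7))| = sum C(7,k) for k=0..3 = 64.
|I(U(2,7))| = sum C(7,k) for k=0..2 = 29.
Total = 64 * 29 = 1856.

1856


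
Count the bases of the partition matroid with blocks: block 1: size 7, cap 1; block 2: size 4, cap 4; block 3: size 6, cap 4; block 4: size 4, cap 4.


A basis picks exactly ci elements from block i.
Number of bases = product of C(|Si|, ci).
= C(7,1) * C(4,4) * C(6,4) * C(4,4)
= 7 * 1 * 15 * 1
= 105.

105


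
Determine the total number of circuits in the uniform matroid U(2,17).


In U(2,17), circuits are the (3)-element subsets.
Any set of 3 elements is dependent, and removing any one element gives
an independent set of size 2, so it is a minimal dependent set.
Number of circuits = C(17,3) = (17 * 16 * 15) / (1 * 2 * 3) = 680.

680


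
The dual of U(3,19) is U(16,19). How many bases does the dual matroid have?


The dual of U(r,n) is U(n-r, n) = U(16,19).
Bases of U(16,19) are all (16)-element subsets.
|B(M*)| = (19 choose 16) = 969.

969


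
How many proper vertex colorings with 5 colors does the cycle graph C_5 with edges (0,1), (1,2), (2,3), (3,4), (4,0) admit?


P(C_5, k) = (k-1)^5 + (-1)^5*(k-1).
P(5) = (4)^5 - 4
= 1024 - 4 = 1020.

1020


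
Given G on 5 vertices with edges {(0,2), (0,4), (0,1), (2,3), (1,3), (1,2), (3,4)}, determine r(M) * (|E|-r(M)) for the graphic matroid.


r(M) = |V| - c = 5 - 1 = 4.
nullity = |E| - r(M) = 7 - 4 = 3.
Product = 4 * 3 = 12.

12
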